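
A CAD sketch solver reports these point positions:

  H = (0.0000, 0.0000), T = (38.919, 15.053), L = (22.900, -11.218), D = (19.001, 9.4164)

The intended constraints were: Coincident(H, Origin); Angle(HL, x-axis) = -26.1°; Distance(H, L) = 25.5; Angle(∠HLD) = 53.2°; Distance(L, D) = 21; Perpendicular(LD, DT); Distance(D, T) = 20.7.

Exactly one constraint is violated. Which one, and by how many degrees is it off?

Perpendicular(LD, DT) — off by 5.10°.

H = (0.00, 0.00) ✓; HL at -26.10° ✓; |HL| = 25.50 ✓; ∠HLD = 53.20° ✓; |LD| = 21.00 ✓; ∠(LD, DT) = 84.90° ✗; |DT| = 20.70 ✓.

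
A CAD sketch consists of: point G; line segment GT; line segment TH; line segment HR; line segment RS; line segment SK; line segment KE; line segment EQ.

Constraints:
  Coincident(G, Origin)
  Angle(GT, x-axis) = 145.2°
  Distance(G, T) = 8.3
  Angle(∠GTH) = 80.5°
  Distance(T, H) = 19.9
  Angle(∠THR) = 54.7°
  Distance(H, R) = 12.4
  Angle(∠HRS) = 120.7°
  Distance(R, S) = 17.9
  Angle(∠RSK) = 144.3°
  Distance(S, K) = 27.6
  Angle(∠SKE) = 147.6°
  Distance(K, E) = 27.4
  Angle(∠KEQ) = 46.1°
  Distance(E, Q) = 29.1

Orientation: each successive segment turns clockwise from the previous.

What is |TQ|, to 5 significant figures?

23.787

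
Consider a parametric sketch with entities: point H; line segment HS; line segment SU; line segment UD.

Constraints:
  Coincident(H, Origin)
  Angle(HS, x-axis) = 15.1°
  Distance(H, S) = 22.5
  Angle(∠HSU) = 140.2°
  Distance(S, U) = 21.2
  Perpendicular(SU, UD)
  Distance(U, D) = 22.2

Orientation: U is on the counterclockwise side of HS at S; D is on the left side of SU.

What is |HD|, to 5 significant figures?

39.268

H is at the origin; HS runs at 15.1° with length 22.5, so S = 22.5·(cos 15.1°, sin 15.1°) = (21.723, 5.8614). ∠HSU = 140.2°, so SU runs at 15.1° + (180° − 140.2°) = 54.900° from the x-axis; with |SU| = 21.2, U = S + 21.2·(cos 54.900°, sin 54.900°) = (33.913, 23.206). SU ⟂ UD; with |UD| = 22.2 on the left of SU, D = U + 22.2·(-0.81815, 0.57501) = (15.750, 35.971). Then |HD| = |D − H| = 39.268.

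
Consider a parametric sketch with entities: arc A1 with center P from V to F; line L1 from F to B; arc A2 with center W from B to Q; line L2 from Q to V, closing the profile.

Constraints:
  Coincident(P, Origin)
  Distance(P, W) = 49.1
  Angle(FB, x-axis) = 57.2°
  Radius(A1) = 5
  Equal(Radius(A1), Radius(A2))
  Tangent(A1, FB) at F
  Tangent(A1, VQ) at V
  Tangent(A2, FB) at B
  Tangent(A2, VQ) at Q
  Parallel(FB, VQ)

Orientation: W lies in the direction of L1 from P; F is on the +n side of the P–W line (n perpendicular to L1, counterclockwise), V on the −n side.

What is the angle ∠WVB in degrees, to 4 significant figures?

5.697°

The slot axis is L1's direction at 57.2°, so u = (cos 57.2°, sin 57.2°) = (0.5417, 0.8406) and n = (−sin 57.2°, cos 57.2°) = (-0.8406, 0.5417). P is at the origin and W lies 49.1 along u from P, so W = 49.1·u = (26.60, 41.27). Tangency of A1 to both parallel lines with radius 5.0 puts F and V at P ± 5.0·n: F = (-4.203, 2.709), V = (4.203, -2.709). Equal radii place B and Q the same way about W: B = W + 5.0·n = (22.40, 43.98), Q = W − 5.0·n = (30.80, 38.56). Then cos ∠WVB = VW·VB / (|VW||VB|), giving 5.697°.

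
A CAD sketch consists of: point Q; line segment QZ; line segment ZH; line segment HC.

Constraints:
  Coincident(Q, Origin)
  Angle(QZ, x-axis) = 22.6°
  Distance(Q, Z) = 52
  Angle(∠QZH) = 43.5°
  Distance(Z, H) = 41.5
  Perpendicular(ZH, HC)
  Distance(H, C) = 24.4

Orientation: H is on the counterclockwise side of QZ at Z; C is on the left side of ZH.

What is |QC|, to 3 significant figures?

12.0

Q is at the origin; QZ runs at 22.6° with length 52.0, so Z = 52.0·(cos 22.6°, sin 22.6°) = (48.0, 20.0). ∠QZH = 43.5°, so ZH runs at 22.6° + (180° − 43.5°) = 159° from the x-axis; with |ZH| = 41.5, H = Z + 41.5·(cos 159°, sin 159°) = (9.24, 34.8). ZH is perpendicular to HC; with |HC| = 24.4 on the left of ZH, C = H + 24.4·(-0.357, -0.934) = (0.533, 12.0). Then |QC| = |C − Q| = 12.0.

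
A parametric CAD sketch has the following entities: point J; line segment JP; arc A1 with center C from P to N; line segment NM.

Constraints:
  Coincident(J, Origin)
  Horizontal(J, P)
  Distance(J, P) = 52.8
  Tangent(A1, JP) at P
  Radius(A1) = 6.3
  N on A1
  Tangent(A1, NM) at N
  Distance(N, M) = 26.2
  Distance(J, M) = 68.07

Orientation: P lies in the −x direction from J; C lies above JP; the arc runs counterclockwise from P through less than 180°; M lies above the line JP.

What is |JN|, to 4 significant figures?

48.20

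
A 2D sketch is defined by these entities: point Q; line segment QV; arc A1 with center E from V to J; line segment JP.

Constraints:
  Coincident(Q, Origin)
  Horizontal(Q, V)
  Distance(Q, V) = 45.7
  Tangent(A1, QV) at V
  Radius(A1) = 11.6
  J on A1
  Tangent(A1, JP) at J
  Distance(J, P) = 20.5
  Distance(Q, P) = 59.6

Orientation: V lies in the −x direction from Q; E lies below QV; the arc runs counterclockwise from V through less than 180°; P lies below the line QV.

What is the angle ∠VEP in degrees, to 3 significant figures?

174°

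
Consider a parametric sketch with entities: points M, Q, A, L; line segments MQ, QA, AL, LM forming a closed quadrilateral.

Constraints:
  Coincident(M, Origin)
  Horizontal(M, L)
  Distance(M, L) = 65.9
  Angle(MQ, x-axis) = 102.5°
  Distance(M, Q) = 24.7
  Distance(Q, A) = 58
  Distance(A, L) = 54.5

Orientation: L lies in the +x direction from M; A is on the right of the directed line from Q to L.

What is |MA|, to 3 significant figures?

34.3

Checks: MQ at 102.5° ✓; |QA| = 58.00 ✓; |AL| = 54.50 ✓.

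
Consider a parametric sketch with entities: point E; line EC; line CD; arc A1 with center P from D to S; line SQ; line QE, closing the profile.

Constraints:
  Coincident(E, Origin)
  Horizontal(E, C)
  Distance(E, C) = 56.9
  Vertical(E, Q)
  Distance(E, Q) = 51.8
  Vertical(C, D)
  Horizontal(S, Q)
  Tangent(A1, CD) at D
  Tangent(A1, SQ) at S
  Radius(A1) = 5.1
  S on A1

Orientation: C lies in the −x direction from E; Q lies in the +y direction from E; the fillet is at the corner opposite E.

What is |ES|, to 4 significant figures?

73.26

The virtual corner opposite E is at (-56.90, 51.80). The tangent condition forces PD to be normal to CD and the tangent condition forces PS to be normal to SQ, with radius 5.1, so the center P sits 5.1 in from both sides at P = (-51.80, 46.70). That places the tangent points at D = (-56.90, 46.70) on CD and S = (-51.80, 51.80) on SQ. Then |ES| = |S − E| = 73.26.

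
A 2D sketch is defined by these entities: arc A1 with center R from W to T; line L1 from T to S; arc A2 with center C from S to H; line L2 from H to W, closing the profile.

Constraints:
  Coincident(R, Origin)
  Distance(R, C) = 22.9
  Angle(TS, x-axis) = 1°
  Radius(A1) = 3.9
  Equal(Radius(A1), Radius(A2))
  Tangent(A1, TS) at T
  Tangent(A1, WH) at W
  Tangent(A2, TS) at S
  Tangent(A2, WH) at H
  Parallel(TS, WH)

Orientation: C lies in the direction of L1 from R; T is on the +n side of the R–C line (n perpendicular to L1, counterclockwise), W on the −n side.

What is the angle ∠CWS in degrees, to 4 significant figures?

9.144°

The slot axis is L1's direction at 1.0°, so u = (cos 1.0°, sin 1.0°) = (0.9998, 0.01745) and n = (−sin 1.0°, cos 1.0°) = (-0.01745, 0.9998). R is at the origin and C lies 22.9 along u from R, so C = 22.9·u = (22.90, 0.3997). Tangency of A1 to both parallel lines with radius 3.9 puts T and W at R ± 3.9·n: T = (-0.06806, 3.899), W = (0.06806, -3.899). Equal radii place S and H the same way about C: S = C + 3.9·n = (22.83, 4.299), H = C − 3.9·n = (22.96, -3.500). Then cos ∠CWS = WC·WS / (|WC||WS|), giving 9.144°.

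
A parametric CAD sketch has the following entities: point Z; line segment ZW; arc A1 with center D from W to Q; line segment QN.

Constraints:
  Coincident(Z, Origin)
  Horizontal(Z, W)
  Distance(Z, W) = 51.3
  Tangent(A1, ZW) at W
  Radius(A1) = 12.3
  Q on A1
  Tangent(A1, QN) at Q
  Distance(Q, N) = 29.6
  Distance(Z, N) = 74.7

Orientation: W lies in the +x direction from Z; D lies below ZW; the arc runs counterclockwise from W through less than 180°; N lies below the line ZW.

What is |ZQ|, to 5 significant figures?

46.622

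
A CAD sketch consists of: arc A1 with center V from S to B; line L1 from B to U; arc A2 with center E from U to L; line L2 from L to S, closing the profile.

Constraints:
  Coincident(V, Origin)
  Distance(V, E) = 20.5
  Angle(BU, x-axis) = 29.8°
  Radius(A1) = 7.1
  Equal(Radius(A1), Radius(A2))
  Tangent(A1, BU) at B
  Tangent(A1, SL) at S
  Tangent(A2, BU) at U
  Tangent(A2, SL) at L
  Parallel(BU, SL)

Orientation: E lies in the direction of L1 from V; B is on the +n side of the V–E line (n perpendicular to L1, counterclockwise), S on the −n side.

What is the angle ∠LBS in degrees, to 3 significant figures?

55.3°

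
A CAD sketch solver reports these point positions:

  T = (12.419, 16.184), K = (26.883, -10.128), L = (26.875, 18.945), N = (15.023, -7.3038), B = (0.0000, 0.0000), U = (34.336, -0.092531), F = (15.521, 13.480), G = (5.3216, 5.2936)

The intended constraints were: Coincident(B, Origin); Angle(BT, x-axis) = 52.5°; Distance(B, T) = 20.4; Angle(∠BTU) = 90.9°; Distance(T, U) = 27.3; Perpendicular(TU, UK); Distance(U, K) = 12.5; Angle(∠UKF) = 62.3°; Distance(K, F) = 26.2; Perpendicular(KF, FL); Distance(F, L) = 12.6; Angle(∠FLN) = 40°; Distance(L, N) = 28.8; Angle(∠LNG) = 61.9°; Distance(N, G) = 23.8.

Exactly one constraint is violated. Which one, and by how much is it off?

Distance(N, G) = 23.8 — off by 7.90.

B = (0.00, 0.00) ✓; BT at 52.50° ✓; |BT| = 20.40 ✓; ∠BTU = 90.90° ✓; |TU| = 27.30 ✓; ∠(TU, UK) = 90.00° ✓; |UK| = 12.50 ✓; ∠UKF = 62.30° ✓; |KF| = 26.20 ✓; ∠(KF, FL) = 90.00° ✓; |FL| = 12.60 ✓; ∠FLN = 40.00° ✓; |LN| = 28.80 ✓; ∠LNG = 61.90° ✓; |NG| = 15.90 ✗.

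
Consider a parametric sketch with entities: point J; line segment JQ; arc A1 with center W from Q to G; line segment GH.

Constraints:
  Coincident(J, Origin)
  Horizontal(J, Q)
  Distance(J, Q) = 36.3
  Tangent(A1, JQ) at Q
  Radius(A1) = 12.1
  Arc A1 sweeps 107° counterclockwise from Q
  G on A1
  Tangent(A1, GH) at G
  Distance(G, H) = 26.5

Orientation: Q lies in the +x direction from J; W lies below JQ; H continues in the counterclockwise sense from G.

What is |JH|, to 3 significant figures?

52.3

On A1, Q sits at bearing 90° from W; a 107° counterclockwise sweep puts G at bearing 197°, so G = W + 12.1·(cos 197°, sin 197°) = (24.7, -15.6). The tangent condition forces WG to be normal to GH, so GH runs along (−sin 197°, cos 197°); with |GH| = 26.5, H = (32.5, -41.0). Then |JH| = |H − J| = 52.3.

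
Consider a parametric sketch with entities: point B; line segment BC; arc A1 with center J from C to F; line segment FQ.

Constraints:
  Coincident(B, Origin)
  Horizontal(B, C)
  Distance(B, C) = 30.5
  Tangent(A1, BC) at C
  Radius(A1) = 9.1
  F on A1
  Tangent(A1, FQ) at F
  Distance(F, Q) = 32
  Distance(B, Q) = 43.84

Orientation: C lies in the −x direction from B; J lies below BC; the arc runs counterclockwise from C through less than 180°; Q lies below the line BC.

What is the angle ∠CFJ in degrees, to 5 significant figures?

26.075°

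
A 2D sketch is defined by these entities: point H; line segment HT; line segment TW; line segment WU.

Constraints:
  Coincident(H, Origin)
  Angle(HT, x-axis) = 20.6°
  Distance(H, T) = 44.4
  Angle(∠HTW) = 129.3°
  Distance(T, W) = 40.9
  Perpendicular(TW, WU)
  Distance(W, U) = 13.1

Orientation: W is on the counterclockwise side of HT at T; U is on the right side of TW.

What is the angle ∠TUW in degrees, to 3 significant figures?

72.2°

H is at the origin; HT runs at 20.6° with length 44.4, so T = 44.4·(cos 20.6°, sin 20.6°) = (41.6, 15.6). ∠HTW = 129.3°, so TW runs at 20.6° + (180° − 129.3°) = 71.3° from the x-axis; with |TW| = 40.9, W = T + 40.9·(cos 71.3°, sin 71.3°) = (54.7, 54.4). TW is perpendicular to WU; with |WU| = 13.1 on the right of TW, U = W + 13.1·(0.947, -0.321) = (67.1, 50.2). Then cos ∠TUW = UT·UW / (|UT||UW|), giving 72.2°.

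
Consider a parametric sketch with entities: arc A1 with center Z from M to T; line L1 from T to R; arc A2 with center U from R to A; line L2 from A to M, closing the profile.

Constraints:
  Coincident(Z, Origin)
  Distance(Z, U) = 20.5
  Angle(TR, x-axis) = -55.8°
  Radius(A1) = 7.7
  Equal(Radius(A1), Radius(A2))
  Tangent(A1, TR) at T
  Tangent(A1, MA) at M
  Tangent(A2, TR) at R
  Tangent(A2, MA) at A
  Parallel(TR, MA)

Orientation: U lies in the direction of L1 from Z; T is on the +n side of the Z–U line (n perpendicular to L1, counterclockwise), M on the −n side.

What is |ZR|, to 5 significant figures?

21.898

Tangency of A1 to both parallel lines with radius 7.7 puts T and M at Z ± 7.7·n: T = (6.3685, 4.3280), M = (-6.3685, -4.3280). Equal radii place R and A the same way about U: R = U + 7.7·n = (17.891, -12.627), A = U − 7.7·n = (5.1542, -21.283). Then |ZR| = |R − Z| = 21.898.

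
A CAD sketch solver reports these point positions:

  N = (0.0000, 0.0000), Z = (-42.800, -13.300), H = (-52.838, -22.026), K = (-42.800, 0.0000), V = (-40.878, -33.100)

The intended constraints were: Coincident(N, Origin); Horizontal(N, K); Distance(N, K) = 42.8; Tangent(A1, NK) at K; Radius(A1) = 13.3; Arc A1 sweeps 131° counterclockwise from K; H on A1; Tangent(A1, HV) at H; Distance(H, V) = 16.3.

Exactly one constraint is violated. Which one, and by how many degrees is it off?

Tangent(A1, HV) at H — off by 6.20°.

N = (0.00, 0.00) ✓; N.y = 0.00, K.y = 0.00 ✓; |NK| = 42.80 ✓; ∠(ZK, KN) = 90.00° ✓; |ZK| = 13.30 ✓; bearing(Z→H) − bearing(Z→K) = 131.0° ✓; |ZH| = 13.30 ✓; ∠(ZH, HV) = 83.80° ✗; |HV| = 16.30 ✓.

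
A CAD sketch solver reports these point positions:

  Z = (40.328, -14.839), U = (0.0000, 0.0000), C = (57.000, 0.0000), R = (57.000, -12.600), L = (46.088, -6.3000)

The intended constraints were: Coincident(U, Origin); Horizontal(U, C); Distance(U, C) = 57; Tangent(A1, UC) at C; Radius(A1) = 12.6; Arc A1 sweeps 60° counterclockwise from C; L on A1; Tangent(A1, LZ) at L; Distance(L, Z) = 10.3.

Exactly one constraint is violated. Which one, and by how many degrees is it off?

Tangent(A1, LZ) at L — off by 4.00°.

U = (0.00, 0.00) ✓; U.y = 0.00, C.y = 0.00 ✓; |UC| = 57.00 ✓; ∠(RC, CU) = 90.00° ✓; |RC| = 12.60 ✓; bearing(R→L) − bearing(R→C) = 60.00° ✓; |RL| = 12.60 ✓; ∠(RL, LZ) = 94.00° ✗; |LZ| = 10.30 ✓.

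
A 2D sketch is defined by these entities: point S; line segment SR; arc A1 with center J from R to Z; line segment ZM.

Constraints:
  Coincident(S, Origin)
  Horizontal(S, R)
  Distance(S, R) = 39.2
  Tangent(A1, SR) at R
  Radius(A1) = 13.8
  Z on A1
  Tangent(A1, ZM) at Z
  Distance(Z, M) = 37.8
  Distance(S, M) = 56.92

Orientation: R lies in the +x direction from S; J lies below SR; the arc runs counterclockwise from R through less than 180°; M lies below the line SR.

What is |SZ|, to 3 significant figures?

28.8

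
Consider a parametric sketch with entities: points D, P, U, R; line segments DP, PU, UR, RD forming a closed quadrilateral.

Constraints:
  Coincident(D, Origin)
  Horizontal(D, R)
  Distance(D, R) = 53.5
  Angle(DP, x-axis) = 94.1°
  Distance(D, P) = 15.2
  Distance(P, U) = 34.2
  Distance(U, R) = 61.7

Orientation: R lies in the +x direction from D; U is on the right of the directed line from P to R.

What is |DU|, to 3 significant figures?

19.5

D is at the origin; D and R share the same y with |DR| = 53.5 and R in +x, so R = (53.5, 0). DP runs at 94.1° with |DP| = 15.2, so P = (-1.09, 15.2). U is determined by |PU| = 34.2 and |UR| = 61.7 together: it lies at the intersection of circle(P, 34.2) and circle(R, 61.7). With |PR| = 56.7, the foot of the radical line on PR is 5.05 from P and the perpendicular offset is √(34.2² − 5.05²) = 33.8. Taking the right-of-PR solution: U = (-5.27, -18.8).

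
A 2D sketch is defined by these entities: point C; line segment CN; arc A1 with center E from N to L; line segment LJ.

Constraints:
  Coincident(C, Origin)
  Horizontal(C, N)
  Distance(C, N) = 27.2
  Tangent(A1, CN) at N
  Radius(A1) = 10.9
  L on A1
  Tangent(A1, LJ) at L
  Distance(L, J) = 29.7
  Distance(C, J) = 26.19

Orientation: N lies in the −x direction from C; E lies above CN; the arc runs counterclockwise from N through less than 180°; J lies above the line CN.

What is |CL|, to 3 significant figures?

19.3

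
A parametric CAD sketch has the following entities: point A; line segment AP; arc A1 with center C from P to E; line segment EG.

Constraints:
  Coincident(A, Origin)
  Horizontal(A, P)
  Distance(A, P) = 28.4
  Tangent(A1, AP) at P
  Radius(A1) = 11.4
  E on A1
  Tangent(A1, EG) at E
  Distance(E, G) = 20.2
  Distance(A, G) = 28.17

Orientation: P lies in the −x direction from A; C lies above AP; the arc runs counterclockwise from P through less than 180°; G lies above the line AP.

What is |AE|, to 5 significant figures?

19.204

A is at the origin; A and P share the same y with |AP| = 28.4 and P on the −x side, so P = (-28.400, 0.0000). A1 meets AP tangentially, so CP is at right angles to AP, so C = P + (0, 11.4) = (-28.400, 11.400). Since CE ⟂ EG (tangency), |CG| = √(11.4² + 20.2²) = 23.195 regardless of where E sits on A1. So G lies on both circle(A, 28.17) and circle(C, 23.195); the above-AP intersection is G = (-10.493, 26.143). E is the foot of the tangent from G: E = (-17.764, 7.2966).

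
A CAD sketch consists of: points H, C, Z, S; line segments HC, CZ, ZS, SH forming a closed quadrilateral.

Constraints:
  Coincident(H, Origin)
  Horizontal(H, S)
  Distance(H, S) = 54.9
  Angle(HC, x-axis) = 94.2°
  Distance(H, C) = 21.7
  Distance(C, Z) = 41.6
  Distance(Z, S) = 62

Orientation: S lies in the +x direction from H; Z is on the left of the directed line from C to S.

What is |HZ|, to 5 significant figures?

59.336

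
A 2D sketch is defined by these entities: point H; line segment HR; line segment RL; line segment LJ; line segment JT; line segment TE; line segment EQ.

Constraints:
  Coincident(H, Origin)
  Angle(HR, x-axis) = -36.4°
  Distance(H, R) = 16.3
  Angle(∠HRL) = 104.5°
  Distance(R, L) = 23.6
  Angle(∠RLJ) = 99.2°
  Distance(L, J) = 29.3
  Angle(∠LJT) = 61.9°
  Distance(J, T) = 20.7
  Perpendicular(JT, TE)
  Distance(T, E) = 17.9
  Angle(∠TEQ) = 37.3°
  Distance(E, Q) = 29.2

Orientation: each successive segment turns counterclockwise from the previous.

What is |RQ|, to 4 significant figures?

40.63

H is at the origin; HR runs at -36.4° with length 16.3, so R = (13.12, -9.673). ∠HRL = 104.5° gives RL at 39.10° from the x-axis; with |RL| = 23.6, L = (31.43, 5.211). ∠RLJ = 99.2° gives LJ at 119.9° from the x-axis; with |LJ| = 29.3, J = (16.83, 30.61). ∠LJT = 61.9° gives JT at -122.0° from the x-axis; with |JT| = 20.7, T = (5.859, 13.06). JT ⟂ TE, so TE runs at -32.00°; with |TE| = 17.9, E = (21.04, 3.571). ∠TEQ = 37.3° gives EQ at 110.7° from the x-axis; with |EQ| = 29.2, Q = (10.72, 30.89). Then |RQ| = |Q − R| = 40.63.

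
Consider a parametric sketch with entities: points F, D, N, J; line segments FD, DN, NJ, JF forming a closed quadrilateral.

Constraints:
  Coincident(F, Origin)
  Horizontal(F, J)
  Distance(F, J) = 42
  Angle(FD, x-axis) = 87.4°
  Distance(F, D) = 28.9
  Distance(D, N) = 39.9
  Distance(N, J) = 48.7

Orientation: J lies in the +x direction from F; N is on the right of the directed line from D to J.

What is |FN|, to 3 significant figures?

11.8

Checks: |DN| = 39.90 ✓; |NJ| = 48.70 ✓.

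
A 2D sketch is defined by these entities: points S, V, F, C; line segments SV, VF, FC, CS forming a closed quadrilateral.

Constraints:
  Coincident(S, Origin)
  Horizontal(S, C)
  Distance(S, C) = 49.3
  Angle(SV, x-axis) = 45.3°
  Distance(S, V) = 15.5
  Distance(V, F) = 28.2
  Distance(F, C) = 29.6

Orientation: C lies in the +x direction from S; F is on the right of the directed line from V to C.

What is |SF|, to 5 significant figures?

27.386

Checks: |VF| = 28.20 ✓; |FC| = 29.60 ✓.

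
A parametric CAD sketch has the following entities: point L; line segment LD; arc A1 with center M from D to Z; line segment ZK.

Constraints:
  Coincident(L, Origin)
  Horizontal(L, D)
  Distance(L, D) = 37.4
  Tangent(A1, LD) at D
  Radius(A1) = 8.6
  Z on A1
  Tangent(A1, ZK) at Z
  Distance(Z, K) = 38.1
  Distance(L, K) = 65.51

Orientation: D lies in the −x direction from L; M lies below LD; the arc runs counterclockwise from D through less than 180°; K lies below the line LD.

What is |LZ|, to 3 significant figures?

46.8

L is at the origin; LD is horizontal with |LD| = 37.4 and D on the −x side, so D = (-37.4, 0.00). A1 meets LD tangentially, so MD is at right angles to LD, so M = D + (0, -8.6) = (-37.4, -8.60). Since MZ ⟂ ZK (tangency), |MK| = √(8.6² + 38.1²) = 39.1 regardless of where Z sits on A1. So K lies on both circle(L, 65.51) and circle(M, 39.1); the below-LD intersection is K = (-45.9, -46.7). Z is the foot of the tangent from K: Z = (-46.0, -8.62).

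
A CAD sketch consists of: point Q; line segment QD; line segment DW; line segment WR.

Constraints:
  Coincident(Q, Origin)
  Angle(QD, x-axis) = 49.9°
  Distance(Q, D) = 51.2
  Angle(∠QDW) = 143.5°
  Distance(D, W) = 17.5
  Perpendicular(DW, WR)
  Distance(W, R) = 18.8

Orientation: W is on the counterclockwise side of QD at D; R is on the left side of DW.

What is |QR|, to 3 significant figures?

59.8

∠QDW = 143.5°, so DW runs at 49.9° + (180° − 143.5°) = 86.4° from the x-axis; with |DW| = 17.5, W = D + 17.5·(cos 86.4°, sin 86.4°) = (34.1, 56.6). DW is perpendicular to WR; with |WR| = 18.8 on the left of DW, R = W + 18.8·(-0.998, 0.0628) = (15.3, 57.8). Then |QR| = |R − Q| = 59.8.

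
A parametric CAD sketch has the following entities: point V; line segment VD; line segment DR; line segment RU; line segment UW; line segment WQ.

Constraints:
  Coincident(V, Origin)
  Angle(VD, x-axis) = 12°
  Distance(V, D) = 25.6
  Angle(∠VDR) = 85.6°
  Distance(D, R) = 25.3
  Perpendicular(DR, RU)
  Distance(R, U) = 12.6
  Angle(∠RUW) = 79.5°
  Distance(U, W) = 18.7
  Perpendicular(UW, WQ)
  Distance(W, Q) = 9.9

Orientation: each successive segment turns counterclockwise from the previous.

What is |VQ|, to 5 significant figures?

26.927

V is at the origin; VD runs at 12.0° with length 25.6, so D = (25.041, 5.3225). ∠VDR = 85.6° gives DR at 106.40° from the x-axis; with |DR| = 25.3, R = (17.897, 29.593). DR ⟂ RU, so RU runs at -163.60°; with |RU| = 12.6, U = (5.8100, 26.036). ∠RUW = 79.5° gives UW at -63.100° from the x-axis; with |UW| = 18.7, W = (14.271, 9.3591). UW ⟂ WQ, so WQ runs at 26.900°; with |WQ| = 9.9, Q = (23.099, 13.838). Then |VQ| = |Q − V| = 26.927.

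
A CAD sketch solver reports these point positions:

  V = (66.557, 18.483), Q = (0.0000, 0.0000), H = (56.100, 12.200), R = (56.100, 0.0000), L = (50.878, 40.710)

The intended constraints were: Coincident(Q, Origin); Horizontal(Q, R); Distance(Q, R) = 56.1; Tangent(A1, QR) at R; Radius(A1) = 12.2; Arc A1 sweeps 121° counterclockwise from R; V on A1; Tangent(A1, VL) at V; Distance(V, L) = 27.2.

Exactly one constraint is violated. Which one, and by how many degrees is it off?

Tangent(A1, VL) at V — off by 4.20°.

Q = (0.00, 0.00) ✓; Q.y = 0.00, R.y = 0.00 ✓; |QR| = 56.10 ✓; ∠(HR, RQ) = 90.00° ✓; |HR| = 12.20 ✓; bearing(H→V) − bearing(H→R) = 121.0° ✓; |HV| = 12.20 ✓; ∠(HV, VL) = 85.80° ✗; |VL| = 27.20 ✓.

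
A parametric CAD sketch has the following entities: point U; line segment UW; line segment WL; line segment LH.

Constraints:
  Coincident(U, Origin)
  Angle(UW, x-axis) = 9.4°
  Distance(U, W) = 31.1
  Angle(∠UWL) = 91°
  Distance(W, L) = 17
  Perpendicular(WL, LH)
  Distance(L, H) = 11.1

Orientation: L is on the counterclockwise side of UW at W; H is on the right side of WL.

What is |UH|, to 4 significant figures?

45.70

U is at the origin; UW runs at 9.4° with length 31.1, so W = 31.1·(cos 9.4°, sin 9.4°) = (30.68, 5.079). ∠UWL = 91.0°, so WL runs at 9.4° + (180° − 91.0°) = 98.40° from the x-axis; with |WL| = 17.0, L = W + 17.0·(cos 98.40°, sin 98.40°) = (28.20, 21.90). WL is perpendicular to LH; with |LH| = 11.1 on the right of WL, H = L + 11.1·(0.9893, 0.1461) = (39.18, 23.52). Then |UH| = |H − U| = 45.70.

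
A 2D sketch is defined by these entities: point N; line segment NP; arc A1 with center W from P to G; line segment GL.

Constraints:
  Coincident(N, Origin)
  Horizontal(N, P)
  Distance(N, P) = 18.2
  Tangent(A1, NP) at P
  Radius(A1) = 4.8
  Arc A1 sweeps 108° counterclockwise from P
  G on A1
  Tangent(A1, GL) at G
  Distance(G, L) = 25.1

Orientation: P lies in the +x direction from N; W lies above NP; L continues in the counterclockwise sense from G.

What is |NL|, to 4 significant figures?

33.68

N is at the origin; NP is horizontal with |NP| = 18.2 and P on the +x side, so P = (18.20, 0.000). Since A1 is tangent to NP there, WP ⟂ NP, so W = P + (0, 4.8) = (18.20, 4.800). On A1, P sits at bearing -90° from W; a 108° counterclockwise sweep puts G at bearing 18°, so G = W + 4.8·(cos 18°, sin 18°) = (22.77, 6.283). Since A1 is tangent to GL there, WG ⟂ GL, so GL runs along (−sin 18°, cos 18°); with |GL| = 25.1, L = (15.01, 30.15). Then |NL| = |L − N| = 33.68.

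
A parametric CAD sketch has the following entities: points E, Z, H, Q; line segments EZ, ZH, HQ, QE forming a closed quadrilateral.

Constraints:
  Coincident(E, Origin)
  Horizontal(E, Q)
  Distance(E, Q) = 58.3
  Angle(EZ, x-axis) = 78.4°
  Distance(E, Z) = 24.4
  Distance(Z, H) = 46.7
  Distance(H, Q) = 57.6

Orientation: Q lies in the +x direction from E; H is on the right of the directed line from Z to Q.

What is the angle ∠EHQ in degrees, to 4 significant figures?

80.02°

E is at the origin; EQ is horizontal with |EQ| = 58.3 and Q in +x, so Q = (58.3, 0). EZ runs at 78.4° with |EZ| = 24.4, so Z = (4.906, 23.90). H is determined by |ZH| = 46.7 and |HQ| = 57.6 together: it lies at the intersection of circle(Z, 46.7) and circle(Q, 57.6). With |ZQ| = 58.50, the foot of the radical line on ZQ is 19.53 from Z and the perpendicular offset is √(46.7² − 19.53²) = 42.42. Taking the right-of-ZQ solution: H = (5.403, -22.80).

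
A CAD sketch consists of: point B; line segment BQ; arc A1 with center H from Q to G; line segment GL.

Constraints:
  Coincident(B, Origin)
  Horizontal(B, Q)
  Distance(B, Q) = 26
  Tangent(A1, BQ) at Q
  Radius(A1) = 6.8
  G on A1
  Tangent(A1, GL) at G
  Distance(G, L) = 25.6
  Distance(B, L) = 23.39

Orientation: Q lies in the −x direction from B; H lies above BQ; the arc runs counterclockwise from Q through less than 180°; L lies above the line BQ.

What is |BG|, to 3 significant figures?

20.8

Checks: |HG| = 6.800 ✓; ∠(HG, GL) = 90.00° ✓; |GL| = 25.60 ✓; |BL| = 23.39 ✓.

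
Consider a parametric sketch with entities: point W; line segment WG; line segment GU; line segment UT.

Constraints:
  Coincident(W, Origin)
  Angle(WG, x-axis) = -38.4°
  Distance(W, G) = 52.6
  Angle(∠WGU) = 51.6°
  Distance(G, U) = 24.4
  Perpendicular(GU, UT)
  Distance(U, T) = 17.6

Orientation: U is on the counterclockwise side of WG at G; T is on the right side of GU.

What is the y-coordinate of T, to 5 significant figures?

-8.2724

W is at the origin; WG runs at -38.4° with length 52.6, so G = 52.6·(cos -38.4°, sin -38.4°) = (41.222, -32.672). ∠WGU = 51.6°, so GU runs at -38.4° + (180° − 51.6°) = 90.000° from the x-axis; with |GU| = 24.4, U = G + 24.4·(cos 90.000°, sin 90.000°) = (41.222, -8.2724). GU ⟂ UT; with |UT| = 17.6 on the right of GU, T = U + 17.6·(1.0000, -6.1232e-17) = (58.822, -8.2724). So T.y = -8.2724.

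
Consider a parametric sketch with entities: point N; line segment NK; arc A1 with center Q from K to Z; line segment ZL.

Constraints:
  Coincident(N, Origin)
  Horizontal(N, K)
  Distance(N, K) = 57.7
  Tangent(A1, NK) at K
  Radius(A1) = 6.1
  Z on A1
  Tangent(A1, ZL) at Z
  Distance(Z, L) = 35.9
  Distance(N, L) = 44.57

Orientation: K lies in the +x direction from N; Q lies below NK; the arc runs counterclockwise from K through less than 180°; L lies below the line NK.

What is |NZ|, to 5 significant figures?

52.837

Checks: |QZ| = 6.100 ✓; ∠(QZ, ZL) = 90.00° ✓; |ZL| = 35.90 ✓; |NL| = 44.57 ✓.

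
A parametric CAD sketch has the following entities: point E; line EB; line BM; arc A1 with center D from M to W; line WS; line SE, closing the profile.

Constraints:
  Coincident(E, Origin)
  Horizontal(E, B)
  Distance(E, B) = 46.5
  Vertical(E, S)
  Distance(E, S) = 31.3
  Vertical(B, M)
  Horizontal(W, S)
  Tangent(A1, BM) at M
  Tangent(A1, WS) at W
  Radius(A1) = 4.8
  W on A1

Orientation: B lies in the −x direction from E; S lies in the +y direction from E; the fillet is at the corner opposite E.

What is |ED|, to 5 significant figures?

49.408

E and S share the same x with |ES| = 31.3 and S on the +y side, so S = (0.0000, 31.300). The virtual corner opposite E is at (-46.500, 31.300). Since A1 is tangent to BM there, DM ⟂ BM and A1 meets WS tangentially, so DW is at right angles to WS, with radius 4.8, so the center D sits 4.8 in from both sides at D = (-41.700, 26.500). Then |ED| = |D − E| = 49.408.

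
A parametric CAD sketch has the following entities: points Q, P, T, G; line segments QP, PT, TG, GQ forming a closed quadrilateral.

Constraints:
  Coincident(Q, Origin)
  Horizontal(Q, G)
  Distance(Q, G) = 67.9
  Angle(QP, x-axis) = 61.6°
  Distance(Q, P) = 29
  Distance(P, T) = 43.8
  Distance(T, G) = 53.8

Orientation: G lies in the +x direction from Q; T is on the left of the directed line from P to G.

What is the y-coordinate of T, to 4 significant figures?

50.62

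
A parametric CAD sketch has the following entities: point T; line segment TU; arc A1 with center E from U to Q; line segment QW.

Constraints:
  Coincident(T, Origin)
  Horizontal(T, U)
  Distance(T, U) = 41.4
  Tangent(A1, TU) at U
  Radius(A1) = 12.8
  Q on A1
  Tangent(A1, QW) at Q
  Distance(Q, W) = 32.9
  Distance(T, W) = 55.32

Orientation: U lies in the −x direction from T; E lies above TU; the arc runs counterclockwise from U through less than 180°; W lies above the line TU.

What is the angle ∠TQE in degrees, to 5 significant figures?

151.95°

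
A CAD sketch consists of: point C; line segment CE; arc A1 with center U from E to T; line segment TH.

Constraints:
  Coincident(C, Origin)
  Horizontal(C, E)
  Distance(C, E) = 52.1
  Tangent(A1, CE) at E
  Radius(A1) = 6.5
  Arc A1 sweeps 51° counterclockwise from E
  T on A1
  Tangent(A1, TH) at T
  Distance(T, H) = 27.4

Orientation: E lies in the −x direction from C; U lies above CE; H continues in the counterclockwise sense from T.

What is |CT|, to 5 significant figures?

47.110

C is at the origin; CE is horizontal with |CE| = 52.1 and E on the −x side, so E = (-52.100, 0.0000). Since A1 is tangent to CE there, UE ⟂ CE, so U = E + (0, 6.5) = (-52.100, 6.5000). On A1, E sits at bearing -90° from U; a 51° counterclockwise sweep puts T at bearing -39°, so T = U + 6.5·(cos -39°, sin -39°) = (-47.049, 2.4094). Then |CT| = |T − C| = 47.110.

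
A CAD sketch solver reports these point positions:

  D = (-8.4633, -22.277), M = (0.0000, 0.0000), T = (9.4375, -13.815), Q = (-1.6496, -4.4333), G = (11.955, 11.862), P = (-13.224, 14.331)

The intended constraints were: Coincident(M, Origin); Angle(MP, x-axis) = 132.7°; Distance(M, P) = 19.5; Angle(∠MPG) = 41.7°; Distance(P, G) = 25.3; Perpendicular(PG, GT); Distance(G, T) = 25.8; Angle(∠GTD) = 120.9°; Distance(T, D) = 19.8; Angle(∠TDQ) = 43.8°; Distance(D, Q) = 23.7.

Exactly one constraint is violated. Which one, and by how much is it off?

Distance(D, Q) = 23.7 — off by 4.60.

M = (0.00, 0.00) ✓; MP at 132.7° ✓; |MP| = 19.50 ✓; ∠MPG = 41.70° ✓; |PG| = 25.30 ✓; ∠(PG, GT) = 90.00° ✓; |GT| = 25.80 ✓; ∠GTD = 120.9° ✓; |TD| = 19.80 ✓; ∠TDQ = 43.80° ✓; |DQ| = 19.10 ✗.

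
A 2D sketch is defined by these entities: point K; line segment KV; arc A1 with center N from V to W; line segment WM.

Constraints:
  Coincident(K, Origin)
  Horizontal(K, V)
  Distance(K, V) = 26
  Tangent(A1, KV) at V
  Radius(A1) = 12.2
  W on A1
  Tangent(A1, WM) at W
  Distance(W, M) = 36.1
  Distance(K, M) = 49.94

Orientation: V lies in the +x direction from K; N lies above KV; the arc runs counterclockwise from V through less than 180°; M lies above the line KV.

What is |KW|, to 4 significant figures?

40.70

K is at the origin; K and V share the same y with |KV| = 26.0 and V on the +x side, so V = (26.00, 0.000). Tangency of A1 to KV means the radius NV is perpendicular to KV, so N = V + (0, 12.2) = (26.00, 12.20). Since NW ⟂ WM (tangency), |NM| = √(12.2² + 36.1²) = 38.11 regardless of where W sits on A1. So M lies on both circle(K, 49.94) and circle(N, 38.11); the above-KV intersection is M = (13.31, 48.13). W is the foot of the tangent from M: W = (35.60, 19.73).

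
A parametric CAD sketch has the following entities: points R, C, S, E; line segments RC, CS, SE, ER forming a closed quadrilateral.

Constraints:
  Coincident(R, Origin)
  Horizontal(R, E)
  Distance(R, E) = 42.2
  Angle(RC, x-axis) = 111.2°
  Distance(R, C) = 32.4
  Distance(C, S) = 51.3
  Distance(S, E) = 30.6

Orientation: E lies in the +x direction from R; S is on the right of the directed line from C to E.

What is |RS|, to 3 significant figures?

20.2

R is at the origin; RE is horizontal with |RE| = 42.2 and E in +x, so E = (42.2, 0). RC runs at 111.2° with |RC| = 32.4, so C = (-11.7, 30.2). S is determined by |CS| = 51.3 and |SE| = 30.6 together: it lies at the intersection of circle(C, 51.3) and circle(E, 30.6). With |CE| = 61.8, the foot of the radical line on CE is 44.6 from C and the perpendicular offset is √(51.3² − 44.6²) = 25.3. Taking the right-of-CE solution: S = (14.8, -13.7).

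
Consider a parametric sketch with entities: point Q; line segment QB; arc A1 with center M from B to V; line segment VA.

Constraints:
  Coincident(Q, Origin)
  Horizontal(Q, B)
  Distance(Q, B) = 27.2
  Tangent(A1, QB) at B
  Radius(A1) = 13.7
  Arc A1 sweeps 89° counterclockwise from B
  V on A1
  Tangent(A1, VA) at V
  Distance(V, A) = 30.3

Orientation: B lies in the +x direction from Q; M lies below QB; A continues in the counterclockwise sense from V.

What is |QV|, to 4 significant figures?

19.07

Since A1 is tangent to QB there, MB ⟂ QB, so M = B + (0, -13.7) = (27.20, -13.70). On A1, B sits at bearing 90° from M; an 89° counterclockwise sweep puts V at bearing 179°, so V = M + 13.7·(cos 179°, sin 179°) = (13.50, -13.46). Then |QV| = |V − Q| = 19.07.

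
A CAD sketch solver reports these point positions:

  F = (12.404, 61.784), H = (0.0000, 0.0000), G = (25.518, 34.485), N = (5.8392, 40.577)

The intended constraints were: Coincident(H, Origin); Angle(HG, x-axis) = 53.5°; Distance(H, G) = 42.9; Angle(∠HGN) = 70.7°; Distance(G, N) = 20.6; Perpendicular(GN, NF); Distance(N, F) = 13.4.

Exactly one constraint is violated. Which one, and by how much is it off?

Distance(N, F) = 13.4 — off by 8.80.

H = (0.00, 0.00) ✓; HG at 53.50° ✓; |HG| = 42.90 ✓; ∠HGN = 70.70° ✓; |GN| = 20.60 ✓; ∠(GN, NF) = 90.00° ✓; |NF| = 22.20 ✗.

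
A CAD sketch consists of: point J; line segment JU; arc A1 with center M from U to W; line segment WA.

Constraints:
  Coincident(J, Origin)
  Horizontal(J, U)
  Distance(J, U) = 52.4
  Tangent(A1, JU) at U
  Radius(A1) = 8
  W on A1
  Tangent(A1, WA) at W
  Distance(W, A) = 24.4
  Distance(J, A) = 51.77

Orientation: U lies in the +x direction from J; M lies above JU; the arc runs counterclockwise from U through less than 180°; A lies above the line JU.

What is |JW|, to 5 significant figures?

59.737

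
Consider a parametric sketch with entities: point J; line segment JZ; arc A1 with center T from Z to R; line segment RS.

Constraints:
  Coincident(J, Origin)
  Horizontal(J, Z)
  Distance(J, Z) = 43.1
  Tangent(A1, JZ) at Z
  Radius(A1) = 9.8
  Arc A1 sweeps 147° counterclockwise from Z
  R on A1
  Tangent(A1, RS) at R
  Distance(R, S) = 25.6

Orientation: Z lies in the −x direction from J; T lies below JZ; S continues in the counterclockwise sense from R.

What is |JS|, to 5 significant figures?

41.819

J is at the origin; J and Z share the same y with |JZ| = 43.1 and Z on the −x side, so Z = (-43.100, 0.0000). The tangent condition forces TZ to be normal to JZ, so T = Z + (0, -9.8) = (-43.100, -9.8000). On A1, Z sits at bearing 90° from T; a 147° counterclockwise sweep puts R at bearing 237°, so R = T + 9.8·(cos 237°, sin 237°) = (-48.437, -18.019). A1 meets RS tangentially, so TR is at right angles to RS, so RS runs along (−sin 237°, cos 237°); with |RS| = 25.6, S = (-26.967, -31.962). Then |JS| = |S − J| = 41.819.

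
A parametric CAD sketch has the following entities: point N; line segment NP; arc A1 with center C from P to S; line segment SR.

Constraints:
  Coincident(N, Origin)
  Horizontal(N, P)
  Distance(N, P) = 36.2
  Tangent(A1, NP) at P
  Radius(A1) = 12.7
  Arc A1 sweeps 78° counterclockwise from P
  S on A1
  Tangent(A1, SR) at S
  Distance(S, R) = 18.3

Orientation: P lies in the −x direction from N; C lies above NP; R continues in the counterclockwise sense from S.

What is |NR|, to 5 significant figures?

34.361

On A1, P sits at bearing -90° from C; a 78° counterclockwise sweep puts S at bearing -12°, so S = C + 12.7·(cos -12°, sin -12°) = (-23.778, 10.060). Since A1 is tangent to SR there, CS ⟂ SR, so SR runs along (−sin -12°, cos -12°); with |SR| = 18.3, R = (-19.973, 27.960). Then |NR| = |R − N| = 34.361.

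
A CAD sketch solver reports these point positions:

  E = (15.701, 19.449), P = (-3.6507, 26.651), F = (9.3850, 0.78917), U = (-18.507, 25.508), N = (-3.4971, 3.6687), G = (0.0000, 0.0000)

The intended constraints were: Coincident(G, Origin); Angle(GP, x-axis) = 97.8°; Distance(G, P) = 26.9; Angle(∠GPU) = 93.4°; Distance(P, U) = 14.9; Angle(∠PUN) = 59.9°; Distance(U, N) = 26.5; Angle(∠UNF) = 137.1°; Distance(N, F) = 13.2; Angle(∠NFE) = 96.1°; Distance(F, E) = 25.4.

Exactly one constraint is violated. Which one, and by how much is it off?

Distance(F, E) = 25.4 — off by 5.70.

G = (0.00, 0.00) ✓; GP at 97.80° ✓; |GP| = 26.90 ✓; ∠GPU = 93.40° ✓; |PU| = 14.90 ✓; ∠PUN = 59.90° ✓; |UN| = 26.50 ✓; ∠UNF = 137.1° ✓; |NF| = 13.20 ✓; ∠NFE = 96.10° ✓; |FE| = 19.70 ✗.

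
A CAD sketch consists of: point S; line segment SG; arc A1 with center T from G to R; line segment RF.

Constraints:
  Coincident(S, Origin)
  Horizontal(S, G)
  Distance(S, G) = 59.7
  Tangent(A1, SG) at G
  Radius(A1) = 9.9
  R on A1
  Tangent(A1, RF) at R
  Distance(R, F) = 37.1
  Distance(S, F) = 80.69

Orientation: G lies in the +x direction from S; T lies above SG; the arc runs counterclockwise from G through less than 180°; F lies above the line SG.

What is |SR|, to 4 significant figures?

70.41

S is at the origin; S and G share the same y with |SG| = 59.7 and G on the +x side, so G = (59.70, 0.000). Tangency of A1 to SG means the radius TG is perpendicular to SG, so T = G + (0, 9.9) = (59.70, 9.900). Since TR ⟂ RF (tangency), |TF| = √(9.9² + 37.1²) = 38.40 regardless of where R sits on A1. So F lies on both circle(S, 80.69) and circle(T, 38.40); the above-SG intersection is F = (64.90, 47.94). R is the foot of the tangent from F: R = (69.52, 11.13).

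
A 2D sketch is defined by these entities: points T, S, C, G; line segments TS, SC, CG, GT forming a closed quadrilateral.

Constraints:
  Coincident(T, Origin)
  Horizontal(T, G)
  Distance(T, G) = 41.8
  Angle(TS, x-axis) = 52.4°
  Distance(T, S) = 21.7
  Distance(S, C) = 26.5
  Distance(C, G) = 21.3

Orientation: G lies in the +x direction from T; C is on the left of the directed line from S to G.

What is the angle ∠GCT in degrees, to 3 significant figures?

68.1°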